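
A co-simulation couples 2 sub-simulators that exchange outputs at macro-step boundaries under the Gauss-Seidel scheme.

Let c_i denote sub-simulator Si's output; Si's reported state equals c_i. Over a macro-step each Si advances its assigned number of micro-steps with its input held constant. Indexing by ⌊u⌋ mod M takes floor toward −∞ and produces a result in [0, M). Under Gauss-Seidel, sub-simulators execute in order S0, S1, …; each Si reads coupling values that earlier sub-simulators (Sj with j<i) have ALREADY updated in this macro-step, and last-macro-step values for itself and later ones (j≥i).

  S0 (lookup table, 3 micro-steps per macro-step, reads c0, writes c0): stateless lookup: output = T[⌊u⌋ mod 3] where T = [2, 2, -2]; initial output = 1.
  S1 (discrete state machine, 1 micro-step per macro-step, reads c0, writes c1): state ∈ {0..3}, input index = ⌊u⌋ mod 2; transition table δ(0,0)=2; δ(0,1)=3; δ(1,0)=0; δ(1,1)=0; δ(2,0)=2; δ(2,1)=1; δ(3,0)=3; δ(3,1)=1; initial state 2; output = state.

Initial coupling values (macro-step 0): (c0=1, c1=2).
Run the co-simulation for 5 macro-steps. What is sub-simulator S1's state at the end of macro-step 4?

S1 state at macro-step 4 = 2

macro 1: S0 reads c0=1 → after 3×micro: 2; S1 reads c0=2 → after 1×micro: 2 ⇒ (c0=2, c1=2)
macro 2: S0 reads c0=2 → after 3×micro: -2; S1 reads c0=-2 → after 1×micro: 2 ⇒ (c0=-2, c1=2)
macro 3: S0 reads c0=-2 → after 3×micro: 2; S1 reads c0=2 → after 1×micro: 2 ⇒ (c0=2, c1=2)
macro 4: S0 reads c0=2 → after 3×micro: -2; S1 reads c0=-2 → after 1×micro: 2 ⇒ (c0=-2, c1=2)
macro 5: S0 reads c0=-2 → after 3×micro: 2; S1 reads c0=2 → after 1×micro: 2 ⇒ (c0=2, c1=2)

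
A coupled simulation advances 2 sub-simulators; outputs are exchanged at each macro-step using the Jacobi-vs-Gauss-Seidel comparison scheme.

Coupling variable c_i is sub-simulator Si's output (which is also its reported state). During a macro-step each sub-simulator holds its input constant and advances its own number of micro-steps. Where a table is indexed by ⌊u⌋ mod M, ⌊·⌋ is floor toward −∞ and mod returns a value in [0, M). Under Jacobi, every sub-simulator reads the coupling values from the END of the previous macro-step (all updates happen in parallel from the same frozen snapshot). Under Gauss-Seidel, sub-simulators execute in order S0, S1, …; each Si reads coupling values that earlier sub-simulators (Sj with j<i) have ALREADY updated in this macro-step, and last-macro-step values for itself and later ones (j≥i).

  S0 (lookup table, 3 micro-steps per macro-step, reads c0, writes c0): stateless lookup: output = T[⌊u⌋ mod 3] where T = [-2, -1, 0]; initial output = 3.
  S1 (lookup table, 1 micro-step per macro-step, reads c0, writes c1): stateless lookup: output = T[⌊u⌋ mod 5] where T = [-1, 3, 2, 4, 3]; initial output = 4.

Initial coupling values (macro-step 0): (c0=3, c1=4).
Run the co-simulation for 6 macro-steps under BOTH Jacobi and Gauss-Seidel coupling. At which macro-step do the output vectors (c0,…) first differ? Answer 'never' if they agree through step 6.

[Jacobi] macro 1: S0 reads c0=3 → after 3×micro: -2; S1 reads c0=3 → after 1×micro: 4 ⇒ (c0=-2, c1=4)
[Jacobi] macro 2: S0 reads c0=-2 → after 3×micro: -1; S1 reads c0=-2 → after 1×micro: 4 ⇒ (c0=-1, c1=4)
[Jacobi] macro 3: S0 reads c0=-1 → after 3×micro: 0; S1 reads c0=-1 → after 1×micro: 3 ⇒ (c0=0, c1=3)
[Jacobi] macro 4: S0 reads c0=0 → after 3×micro: -2; S1 reads c0=0 → after 1×micro: -1 ⇒ (c0=-2, c1=-1)
[Jacobi] macro 5: S0 reads c0=-2 → after 3×micro: -1; S1 reads c0=-2 → after 1×micro: 4 ⇒ (c0=-1, c1=4)
[Jacobi] macro 6: S0 reads c0=-1 → after 3×micro: 0; S1 reads c0=-1 → after 1×micro: 3 ⇒ (c0=0, c1=3)
[Gauss-Seidel] macro 1: S0 reads c0=3 → after 3×micro: -2; S1 reads c0=-2 → after 1×micro: 4 ⇒ (c0=-2, c1=4)
[Gauss-Seidel] macro 2: S0 reads c0=-2 → after 3×micro: -1; S1 reads c0=-1 → after 1×micro: 3 ⇒ (c0=-1, c1=3)
[Gauss-Seidel] macro 3: S0 reads c0=-1 → after 3×micro: 0; S1 reads c0=0 → after 1×micro: -1 ⇒ (c0=0, c1=-1)
[Gauss-Seidel] macro 4: S0 reads c0=0 → after 3×micro: -2; S1 reads c0=-2 → after 1×micro: 4 ⇒ (c0=-2, c1=4)
[Gauss-Seidel] macro 5: S0 reads c0=-2 → after 3×micro: -1; S1 reads c0=-1 → after 1×micro: 3 ⇒ (c0=-1, c1=3)
[Gauss-Seidel] macro 6: S0 reads c0=-1 → after 3×micro: 0; S1 reads c0=0 → after 1×micro: -1 ⇒ (c0=0, c1=-1)

first divergence at macro-step: 2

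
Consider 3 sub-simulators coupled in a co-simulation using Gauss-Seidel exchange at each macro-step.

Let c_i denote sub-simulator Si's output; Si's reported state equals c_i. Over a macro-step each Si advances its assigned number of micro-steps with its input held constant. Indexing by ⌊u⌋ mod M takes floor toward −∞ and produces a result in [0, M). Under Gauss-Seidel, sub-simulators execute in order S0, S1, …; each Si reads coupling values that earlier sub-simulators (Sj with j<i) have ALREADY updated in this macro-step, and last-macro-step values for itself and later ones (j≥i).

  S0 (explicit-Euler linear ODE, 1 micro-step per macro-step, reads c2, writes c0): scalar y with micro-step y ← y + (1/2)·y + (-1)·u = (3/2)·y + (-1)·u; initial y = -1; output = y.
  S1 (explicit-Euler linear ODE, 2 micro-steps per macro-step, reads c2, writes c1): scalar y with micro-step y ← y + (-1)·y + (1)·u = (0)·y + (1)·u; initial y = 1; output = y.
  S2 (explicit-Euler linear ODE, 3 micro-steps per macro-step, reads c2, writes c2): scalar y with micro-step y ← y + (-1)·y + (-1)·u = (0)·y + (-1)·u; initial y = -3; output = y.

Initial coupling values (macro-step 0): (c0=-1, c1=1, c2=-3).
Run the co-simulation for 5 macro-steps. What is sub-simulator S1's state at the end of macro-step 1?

macro 1: S0 reads c2=-3 → after 1×micro: 3/2; S1 reads c2=-3 → after 2×micro: -3; S2 reads c2=-3 → after 3×micro: 3 ⇒ (c0=3/2, c1=-3, c2=3)
macro 2: S0 reads c2=3 → after 1×micro: -3/4; S1 reads c2=3 → after 2×micro: 3; S2 reads c2=3 → after 3×micro: -3 ⇒ (c0=-3/4, c1=3, c2=-3)
macro 3: S0 reads c2=-3 → after 1×micro: 15/8; S1 reads c2=-3 → after 2×micro: -3; S2 reads c2=-3 → after 3×micro: 3 ⇒ (c0=15/8, c1=-3, c2=3)
macro 4: S0 reads c2=3 → after 1×micro: -3/16; S1 reads c2=3 → after 2×micro: 3; S2 reads c2=3 → after 3×micro: -3 ⇒ (c0=-3/16, c1=3, c2=-3)
macro 5: S0 reads c2=-3 → after 1×micro: 87/32; S1 reads c2=-3 → after 2×micro: -3; S2 reads c2=-3 → after 3×micro: 3 ⇒ (c0=87/32, c1=-3, c2=3)

S1 state at macro-step 1 = -3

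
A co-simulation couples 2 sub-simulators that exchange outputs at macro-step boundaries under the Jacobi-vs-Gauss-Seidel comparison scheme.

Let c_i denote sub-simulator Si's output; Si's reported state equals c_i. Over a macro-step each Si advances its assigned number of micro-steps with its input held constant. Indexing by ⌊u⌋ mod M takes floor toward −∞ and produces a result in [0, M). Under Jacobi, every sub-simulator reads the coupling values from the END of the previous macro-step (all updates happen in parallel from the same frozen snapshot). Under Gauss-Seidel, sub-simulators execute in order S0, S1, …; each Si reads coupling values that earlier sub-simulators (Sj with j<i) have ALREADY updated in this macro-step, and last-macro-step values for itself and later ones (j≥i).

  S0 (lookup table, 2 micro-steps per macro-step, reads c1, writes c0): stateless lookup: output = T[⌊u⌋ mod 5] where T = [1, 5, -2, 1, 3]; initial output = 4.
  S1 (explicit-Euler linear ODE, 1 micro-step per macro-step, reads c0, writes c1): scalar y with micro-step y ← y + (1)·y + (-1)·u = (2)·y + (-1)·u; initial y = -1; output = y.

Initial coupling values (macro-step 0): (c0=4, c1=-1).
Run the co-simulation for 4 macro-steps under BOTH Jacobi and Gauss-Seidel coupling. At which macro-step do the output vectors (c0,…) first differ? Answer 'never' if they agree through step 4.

first divergence at macro-step: 1

[Jacobi] macro 1: S0 reads c1=-1 → after 2×micro: 3; S1 reads c0=4 → after 1×micro: -6 ⇒ (c0=3, c1=-6)
[Jacobi] macro 2: S0 reads c1=-6 → after 2×micro: 3; S1 reads c0=3 → after 1×micro: -15 ⇒ (c0=3, c1=-15)
[Jacobi] macro 3: S0 reads c1=-15 → after 2×micro: 1; S1 reads c0=3 → after 1×micro: -33 ⇒ (c0=1, c1=-33)
[Jacobi] macro 4: S0 reads c1=-33 → after 2×micro: -2; S1 reads c0=1 → after 1×micro: -67 ⇒ (c0=-2, c1=-67)
[Gauss-Seidel] macro 1: S0 reads c1=-1 → after 2×micro: 3; S1 reads c0=3 → after 1×micro: -5 ⇒ (c0=3, c1=-5)
[Gauss-Seidel] macro 2: S0 reads c1=-5 → after 2×micro: 1; S1 reads c0=1 → after 1×micro: -11 ⇒ (c0=1, c1=-11)
[Gauss-Seidel] macro 3: S0 reads c1=-11 → after 2×micro: 3; S1 reads c0=3 → after 1×micro: -25 ⇒ (c0=3, c1=-25)
[Gauss-Seidel] macro 4: S0 reads c1=-25 → after 2×micro: 1; S1 reads c0=1 → after 1×micro: -51 ⇒ (c0=1, c1=-51)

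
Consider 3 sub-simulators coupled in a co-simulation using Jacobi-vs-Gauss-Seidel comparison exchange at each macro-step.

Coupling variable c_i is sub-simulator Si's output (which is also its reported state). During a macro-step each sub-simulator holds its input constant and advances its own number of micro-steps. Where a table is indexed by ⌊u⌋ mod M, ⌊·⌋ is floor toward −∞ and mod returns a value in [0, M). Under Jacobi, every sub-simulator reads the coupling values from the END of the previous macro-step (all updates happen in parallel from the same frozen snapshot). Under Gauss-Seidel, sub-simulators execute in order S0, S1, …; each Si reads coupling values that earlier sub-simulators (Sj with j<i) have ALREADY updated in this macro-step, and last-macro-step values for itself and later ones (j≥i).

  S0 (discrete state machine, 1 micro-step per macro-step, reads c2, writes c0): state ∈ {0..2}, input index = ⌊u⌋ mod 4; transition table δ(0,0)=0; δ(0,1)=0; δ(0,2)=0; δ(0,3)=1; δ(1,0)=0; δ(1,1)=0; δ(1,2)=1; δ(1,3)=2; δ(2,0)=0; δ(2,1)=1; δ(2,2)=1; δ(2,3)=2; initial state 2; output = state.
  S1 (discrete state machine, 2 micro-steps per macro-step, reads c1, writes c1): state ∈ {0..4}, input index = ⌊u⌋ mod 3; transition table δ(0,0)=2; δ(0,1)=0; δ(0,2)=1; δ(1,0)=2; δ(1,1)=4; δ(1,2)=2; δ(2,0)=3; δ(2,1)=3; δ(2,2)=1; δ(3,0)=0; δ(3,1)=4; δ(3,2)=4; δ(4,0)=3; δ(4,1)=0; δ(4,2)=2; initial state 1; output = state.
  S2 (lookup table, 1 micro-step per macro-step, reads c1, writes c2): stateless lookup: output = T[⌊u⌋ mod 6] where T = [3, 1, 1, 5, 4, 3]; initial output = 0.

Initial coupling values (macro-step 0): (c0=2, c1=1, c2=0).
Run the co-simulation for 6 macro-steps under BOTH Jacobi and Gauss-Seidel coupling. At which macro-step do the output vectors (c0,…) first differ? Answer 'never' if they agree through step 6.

[Jacobi] macro 1: S0 reads c2=0 → after 1×micro: 0; S1 reads c1=1 → after 2×micro: 0; S2 reads c1=1 → after 1×micro: 1 ⇒ (c0=0, c1=0, c2=1)
[Jacobi] macro 2: S0 reads c2=1 → after 1×micro: 0; S1 reads c1=0 → after 2×micro: 3; S2 reads c1=0 → after 1×micro: 3 ⇒ (c0=0, c1=3, c2=3)
[Jacobi] macro 3: S0 reads c2=3 → after 1×micro: 1; S1 reads c1=3 → after 2×micro: 2; S2 reads c1=3 → after 1×micro: 5 ⇒ (c0=1, c1=2, c2=5)
[Jacobi] macro 4: S0 reads c2=5 → after 1×micro: 0; S1 reads c1=2 → after 2×micro: 2; S2 reads c1=2 → after 1×micro: 1 ⇒ (c0=0, c1=2, c2=1)
[Jacobi] macro 5: S0 reads c2=1 → after 1×micro: 0; S1 reads c1=2 → after 2×micro: 2; S2 reads c1=2 → after 1×micro: 1 ⇒ (c0=0, c1=2, c2=1)
[Jacobi] macro 6: S0 reads c2=1 → after 1×micro: 0; S1 reads c1=2 → after 2×micro: 2; S2 reads c1=2 → after 1×micro: 1 ⇒ (c0=0, c1=2, c2=1)
[Gauss-Seidel] macro 1: S0 reads c2=0 → after 1×micro: 0; S1 reads c1=1 → after 2×micro: 0; S2 reads c1=0 → after 1×micro: 3 ⇒ (c0=0, c1=0, c2=3)
[Gauss-Seidel] macro 2: S0 reads c2=3 → after 1×micro: 1; S1 reads c1=0 → after 2×micro: 3; S2 reads c1=3 → after 1×micro: 5 ⇒ (c0=1, c1=3, c2=5)
[Gauss-Seidel] macro 3: S0 reads c2=5 → after 1×micro: 0; S1 reads c1=3 → after 2×micro: 2; S2 reads c1=2 → after 1×micro: 1 ⇒ (c0=0, c1=2, c2=1)
[Gauss-Seidel] macro 4: S0 reads c2=1 → after 1×micro: 0; S1 reads c1=2 → after 2×micro: 2; S2 reads c1=2 → after 1×micro: 1 ⇒ (c0=0, c1=2, c2=1)
[Gauss-Seidel] macro 5: S0 reads c2=1 → after 1×micro: 0; S1 reads c1=2 → after 2×micro: 2; S2 reads c1=2 → after 1×micro: 1 ⇒ (c0=0, c1=2, c2=1)
[Gauss-Seidel] macro 6: S0 reads c2=1 → after 1×micro: 0; S1 reads c1=2 → after 2×micro: 2; S2 reads c1=2 → after 1×micro: 1 ⇒ (c0=0, c1=2, c2=1)

first divergence at macro-step: 1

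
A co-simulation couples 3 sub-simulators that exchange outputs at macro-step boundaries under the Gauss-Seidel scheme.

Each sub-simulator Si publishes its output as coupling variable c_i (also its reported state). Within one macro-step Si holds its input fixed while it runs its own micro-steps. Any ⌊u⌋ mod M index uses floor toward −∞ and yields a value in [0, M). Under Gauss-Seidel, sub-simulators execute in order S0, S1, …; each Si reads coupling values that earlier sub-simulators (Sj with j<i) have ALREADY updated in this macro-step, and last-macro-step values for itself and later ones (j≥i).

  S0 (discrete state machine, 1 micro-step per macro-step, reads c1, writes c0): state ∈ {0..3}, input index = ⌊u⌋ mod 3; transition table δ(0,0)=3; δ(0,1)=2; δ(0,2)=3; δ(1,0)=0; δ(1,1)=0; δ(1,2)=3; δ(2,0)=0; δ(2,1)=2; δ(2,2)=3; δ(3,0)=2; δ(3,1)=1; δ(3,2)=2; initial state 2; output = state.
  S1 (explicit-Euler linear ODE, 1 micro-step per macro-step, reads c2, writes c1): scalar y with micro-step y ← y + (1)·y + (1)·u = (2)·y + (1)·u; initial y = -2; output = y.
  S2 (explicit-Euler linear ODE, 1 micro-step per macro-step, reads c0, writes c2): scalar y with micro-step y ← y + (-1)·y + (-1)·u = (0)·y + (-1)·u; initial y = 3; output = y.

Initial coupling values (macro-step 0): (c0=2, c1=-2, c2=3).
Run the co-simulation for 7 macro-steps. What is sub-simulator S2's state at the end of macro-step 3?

S2 state at macro-step 3 = -2

macro 1: S0 reads c1=-2 → after 1×micro: 2; S1 reads c2=3 → after 1×micro: -1; S2 reads c0=2 → after 1×micro: -2 ⇒ (c0=2, c1=-1, c2=-2)
macro 2: S0 reads c1=-1 → after 1×micro: 3; S1 reads c2=-2 → after 1×micro: -4; S2 reads c0=3 → after 1×micro: -3 ⇒ (c0=3, c1=-4, c2=-3)
macro 3: S0 reads c1=-4 → after 1×micro: 2; S1 reads c2=-3 → after 1×micro: -11; S2 reads c0=2 → after 1×micro: -2 ⇒ (c0=2, c1=-11, c2=-2)
macro 4: S0 reads c1=-11 → after 1×micro: 2; S1 reads c2=-2 → after 1×micro: -24; S2 reads c0=2 → after 1×micro: -2 ⇒ (c0=2, c1=-24, c2=-2)
macro 5: S0 reads c1=-24 → after 1×micro: 0; S1 reads c2=-2 → after 1×micro: -50; S2 reads c0=0 → after 1×micro: 0 ⇒ (c0=0, c1=-50, c2=0)
macro 6: S0 reads c1=-50 → after 1×micro: 2; S1 reads c2=0 → after 1×micro: -100; S2 reads c0=2 → after 1×micro: -2 ⇒ (c0=2, c1=-100, c2=-2)
macro 7: S0 reads c1=-100 → after 1×micro: 3; S1 reads c2=-2 → after 1×micro: -202; S2 reads c0=3 → after 1×micro: -3 ⇒ (c0=3, c1=-202, c2=-3)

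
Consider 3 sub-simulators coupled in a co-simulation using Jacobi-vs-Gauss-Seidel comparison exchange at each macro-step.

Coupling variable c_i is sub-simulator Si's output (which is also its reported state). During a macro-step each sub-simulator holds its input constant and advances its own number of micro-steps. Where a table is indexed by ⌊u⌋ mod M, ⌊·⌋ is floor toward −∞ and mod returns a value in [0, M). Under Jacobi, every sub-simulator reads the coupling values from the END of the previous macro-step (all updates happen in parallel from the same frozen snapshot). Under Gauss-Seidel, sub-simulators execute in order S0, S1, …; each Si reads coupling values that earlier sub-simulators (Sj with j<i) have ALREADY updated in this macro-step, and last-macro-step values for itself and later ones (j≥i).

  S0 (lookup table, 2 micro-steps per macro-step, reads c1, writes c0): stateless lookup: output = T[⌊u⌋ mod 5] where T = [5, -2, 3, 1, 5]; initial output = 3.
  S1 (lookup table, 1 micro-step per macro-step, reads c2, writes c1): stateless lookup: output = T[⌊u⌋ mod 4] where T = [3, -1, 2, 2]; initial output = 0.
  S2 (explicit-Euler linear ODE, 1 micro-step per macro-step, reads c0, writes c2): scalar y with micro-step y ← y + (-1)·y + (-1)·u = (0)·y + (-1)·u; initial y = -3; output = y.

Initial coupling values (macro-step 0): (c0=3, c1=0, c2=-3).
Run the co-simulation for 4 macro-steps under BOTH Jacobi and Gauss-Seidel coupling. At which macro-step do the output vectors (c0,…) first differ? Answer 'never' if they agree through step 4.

[Jacobi] macro 1: S0 reads c1=0 → after 2×micro: 5; S1 reads c2=-3 → after 1×micro: -1; S2 reads c0=3 → after 1×micro: -3 ⇒ (c0=5, c1=-1, c2=-3)
[Jacobi] macro 2: S0 reads c1=-1 → after 2×micro: 5; S1 reads c2=-3 → after 1×micro: -1; S2 reads c0=5 → after 1×micro: -5 ⇒ (c0=5, c1=-1, c2=-5)
[Jacobi] macro 3: S0 reads c1=-1 → after 2×micro: 5; S1 reads c2=-5 → after 1×micro: 2; S2 reads c0=5 → after 1×micro: -5 ⇒ (c0=5, c1=2, c2=-5)
[Jacobi] macro 4: S0 reads c1=2 → after 2×micro: 3; S1 reads c2=-5 → after 1×micro: 2; S2 reads c0=5 → after 1×micro: -5 ⇒ (c0=3, c1=2, c2=-5)
[Gauss-Seidel] macro 1: S0 reads c1=0 → after 2×micro: 5; S1 reads c2=-3 → after 1×micro: -1; S2 reads c0=5 → after 1×micro: -5 ⇒ (c0=5, c1=-1, c2=-5)
[Gauss-Seidel] macro 2: S0 reads c1=-1 → after 2×micro: 5; S1 reads c2=-5 → after 1×micro: 2; S2 reads c0=5 → after 1×micro: -5 ⇒ (c0=5, c1=2, c2=-5)
[Gauss-Seidel] macro 3: S0 reads c1=2 → after 2×micro: 3; S1 reads c2=-5 → after 1×micro: 2; S2 reads c0=3 → after 1×micro: -3 ⇒ (c0=3, c1=2, c2=-3)
[Gauss-Seidel] macro 4: S0 reads c1=2 → after 2×micro: 3; S1 reads c2=-3 → after 1×micro: -1; S2 reads c0=3 → after 1×micro: -3 ⇒ (c0=3, c1=-1, c2=-3)

first divergence at macro-step: 1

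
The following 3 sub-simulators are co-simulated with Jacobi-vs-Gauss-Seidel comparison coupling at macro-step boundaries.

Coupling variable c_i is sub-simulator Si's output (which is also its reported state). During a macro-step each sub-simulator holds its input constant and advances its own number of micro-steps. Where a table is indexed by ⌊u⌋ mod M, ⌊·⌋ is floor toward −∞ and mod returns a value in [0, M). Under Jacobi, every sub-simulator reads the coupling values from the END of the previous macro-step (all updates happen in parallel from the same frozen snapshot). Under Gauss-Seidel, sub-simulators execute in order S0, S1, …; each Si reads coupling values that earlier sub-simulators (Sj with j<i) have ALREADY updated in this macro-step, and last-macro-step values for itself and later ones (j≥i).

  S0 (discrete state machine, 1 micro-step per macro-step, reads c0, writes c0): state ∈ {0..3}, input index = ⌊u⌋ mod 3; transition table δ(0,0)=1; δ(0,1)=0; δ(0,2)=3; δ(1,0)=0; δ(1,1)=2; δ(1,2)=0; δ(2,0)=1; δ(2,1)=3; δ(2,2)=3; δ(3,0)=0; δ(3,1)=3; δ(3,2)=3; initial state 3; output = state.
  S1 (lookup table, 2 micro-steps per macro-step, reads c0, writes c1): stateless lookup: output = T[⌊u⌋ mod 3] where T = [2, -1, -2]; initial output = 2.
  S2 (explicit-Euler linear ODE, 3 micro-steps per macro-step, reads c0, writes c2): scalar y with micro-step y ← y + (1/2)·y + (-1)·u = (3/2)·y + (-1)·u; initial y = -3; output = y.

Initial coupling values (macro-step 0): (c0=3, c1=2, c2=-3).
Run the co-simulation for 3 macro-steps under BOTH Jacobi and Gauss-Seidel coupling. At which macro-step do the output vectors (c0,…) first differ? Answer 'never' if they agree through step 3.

[Jacobi] macro 1: S0 reads c0=3 → after 1×micro: 0; S1 reads c0=3 → after 2×micro: 2; S2 reads c0=3 → after 3×micro: -195/8 ⇒ (c0=0, c1=2, c2=-195/8)
[Jacobi] macro 2: S0 reads c0=0 → after 1×micro: 1; S1 reads c0=0 → after 2×micro: 2; S2 reads c0=0 → after 3×micro: -5265/64 ⇒ (c0=1, c1=2, c2=-5265/64)
[Jacobi] macro 3: S0 reads c0=1 → after 1×micro: 2; S1 reads c0=1 → after 2×micro: -1; S2 reads c0=1 → after 3×micro: -144587/512 ⇒ (c0=2, c1=-1, c2=-144587/512)
[Gauss-Seidel] macro 1: S0 reads c0=3 → after 1×micro: 0; S1 reads c0=0 → after 2×micro: 2; S2 reads c0=0 → after 3×micro: -81/8 ⇒ (c0=0, c1=2, c2=-81/8)
[Gauss-Seidel] macro 2: S0 reads c0=0 → after 1×micro: 1; S1 reads c0=1 → after 2×micro: -1; S2 reads c0=1 → after 3×micro: -2491/64 ⇒ (c0=1, c1=-1, c2=-2491/64)
[Gauss-Seidel] macro 3: S0 reads c0=1 → after 1×micro: 2; S1 reads c0=2 → after 2×micro: -2; S2 reads c0=2 → after 3×micro: -72121/512 ⇒ (c0=2, c1=-2, c2=-72121/512)

first divergence at macro-step: 1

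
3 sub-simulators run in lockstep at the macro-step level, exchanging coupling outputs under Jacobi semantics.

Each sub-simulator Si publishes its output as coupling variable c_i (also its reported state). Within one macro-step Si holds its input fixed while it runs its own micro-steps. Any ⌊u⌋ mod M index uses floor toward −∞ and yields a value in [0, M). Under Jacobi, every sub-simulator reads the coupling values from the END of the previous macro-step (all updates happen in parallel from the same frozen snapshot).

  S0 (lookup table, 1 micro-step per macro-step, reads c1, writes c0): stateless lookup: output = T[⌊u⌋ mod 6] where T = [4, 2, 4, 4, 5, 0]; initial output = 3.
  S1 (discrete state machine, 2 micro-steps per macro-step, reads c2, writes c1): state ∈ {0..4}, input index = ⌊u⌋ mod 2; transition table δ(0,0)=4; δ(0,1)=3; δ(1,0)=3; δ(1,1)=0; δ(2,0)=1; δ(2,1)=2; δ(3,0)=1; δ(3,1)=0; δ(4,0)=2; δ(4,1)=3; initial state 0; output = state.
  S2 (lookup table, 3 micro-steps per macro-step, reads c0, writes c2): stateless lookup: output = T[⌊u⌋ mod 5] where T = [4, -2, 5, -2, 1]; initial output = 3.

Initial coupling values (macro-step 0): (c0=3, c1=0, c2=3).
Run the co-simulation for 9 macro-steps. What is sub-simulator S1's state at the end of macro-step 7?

macro 1: S0 reads c1=0 → after 1×micro: 4; S1 reads c2=3 → after 2×micro: 0; S2 reads c0=3 → after 3×micro: -2 ⇒ (c0=4, c1=0, c2=-2)
macro 2: S0 reads c1=0 → after 1×micro: 4; S1 reads c2=-2 → after 2×micro: 2; S2 reads c0=4 → after 3×micro: 1 ⇒ (c0=4, c1=2, c2=1)
macro 3: S0 reads c1=2 → after 1×micro: 4; S1 reads c2=1 → after 2×micro: 2; S2 reads c0=4 → after 3×micro: 1 ⇒ (c0=4, c1=2, c2=1)
macro 4: S0 reads c1=2 → after 1×micro: 4; S1 reads c2=1 → after 2×micro: 2; S2 reads c0=4 → after 3×micro: 1 ⇒ (c0=4, c1=2, c2=1)
macro 5: S0 reads c1=2 → after 1×micro: 4; S1 reads c2=1 → after 2×micro: 2; S2 reads c0=4 → after 3×micro: 1 ⇒ (c0=4, c1=2, c2=1)
macro 6: S0 reads c1=2 → after 1×micro: 4; S1 reads c2=1 → after 2×micro: 2; S2 reads c0=4 → after 3×micro: 1 ⇒ (c0=4, c1=2, c2=1)
macro 7: S0 reads c1=2 → after 1×micro: 4; S1 reads c2=1 → after 2×micro: 2; S2 reads c0=4 → after 3×micro: 1 ⇒ (c0=4, c1=2, c2=1)
macro 8: S0 reads c1=2 → after 1×micro: 4; S1 reads c2=1 → after 2×micro: 2; S2 reads c0=4 → after 3×micro: 1 ⇒ (c0=4, c1=2, c2=1)
macro 9: S0 reads c1=2 → after 1×micro: 4; S1 reads c2=1 → after 2×micro: 2; S2 reads c0=4 → after 3×micro: 1 ⇒ (c0=4, c1=2, c2=1)

S1 state at macro-step 7 = 2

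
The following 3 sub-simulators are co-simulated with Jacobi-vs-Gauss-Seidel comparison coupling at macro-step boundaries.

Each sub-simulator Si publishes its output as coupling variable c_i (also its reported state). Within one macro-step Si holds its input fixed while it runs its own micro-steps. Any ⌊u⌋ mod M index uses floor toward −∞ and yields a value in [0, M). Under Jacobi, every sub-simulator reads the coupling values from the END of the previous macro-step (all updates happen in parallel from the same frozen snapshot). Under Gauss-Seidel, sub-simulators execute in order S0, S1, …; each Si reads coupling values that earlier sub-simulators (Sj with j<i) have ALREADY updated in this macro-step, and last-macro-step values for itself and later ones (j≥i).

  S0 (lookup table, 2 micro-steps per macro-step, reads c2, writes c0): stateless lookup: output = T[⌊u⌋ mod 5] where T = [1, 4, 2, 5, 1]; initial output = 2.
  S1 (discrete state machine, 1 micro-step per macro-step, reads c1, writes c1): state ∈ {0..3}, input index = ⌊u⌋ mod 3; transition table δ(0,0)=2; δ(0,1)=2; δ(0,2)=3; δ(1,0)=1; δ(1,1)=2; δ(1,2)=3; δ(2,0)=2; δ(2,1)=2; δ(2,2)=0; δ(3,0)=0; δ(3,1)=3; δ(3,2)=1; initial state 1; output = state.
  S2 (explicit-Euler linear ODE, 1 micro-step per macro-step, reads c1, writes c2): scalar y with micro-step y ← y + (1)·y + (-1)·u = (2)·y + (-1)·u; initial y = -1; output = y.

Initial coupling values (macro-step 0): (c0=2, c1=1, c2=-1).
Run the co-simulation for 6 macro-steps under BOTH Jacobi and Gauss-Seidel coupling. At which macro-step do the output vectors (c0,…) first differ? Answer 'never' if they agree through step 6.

first divergence at macro-step: 1

[Jacobi] macro 1: S0 reads c2=-1 → after 2×micro: 1; S1 reads c1=1 → after 1×micro: 2; S2 reads c1=1 → after 1×micro: -3 ⇒ (c0=1, c1=2, c2=-3)
[Jacobi] macro 2: S0 reads c2=-3 → after 2×micro: 2; S1 reads c1=2 → after 1×micro: 0; S2 reads c1=2 → after 1×micro: -8 ⇒ (c0=2, c1=0, c2=-8)
[Jacobi] macro 3: S0 reads c2=-8 → after 2×micro: 2; S1 reads c1=0 → after 1×micro: 2; S2 reads c1=0 → after 1×micro: -16 ⇒ (c0=2, c1=2, c2=-16)
[Jacobi] macro 4: S0 reads c2=-16 → after 2×micro: 1; S1 reads c1=2 → after 1×micro: 0; S2 reads c1=2 → after 1×micro: -34 ⇒ (c0=1, c1=0, c2=-34)
[Jacobi] macro 5: S0 reads c2=-34 → after 2×micro: 4; S1 reads c1=0 → after 1×micro: 2; S2 reads c1=0 → after 1×micro: -68 ⇒ (c0=4, c1=2, c2=-68)
[Jacobi] macro 6: S0 reads c2=-68 → after 2×micro: 2; S1 reads c1=2 → after 1×micro: 0; S2 reads c1=2 → after 1×micro: -138 ⇒ (c0=2, c1=0, c2=-138)
[Gauss-Seidel] macro 1: S0 reads c2=-1 → after 2×micro: 1; S1 reads c1=1 → after 1×micro: 2; S2 reads c1=2 → after 1×micro: -4 ⇒ (c0=1, c1=2, c2=-4)
[Gauss-Seidel] macro 2: S0 reads c2=-4 → after 2×micro: 4; S1 reads c1=2 → after 1×micro: 0; S2 reads c1=0 → after 1×micro: -8 ⇒ (c0=4, c1=0, c2=-8)
[Gauss-Seidel] macro 3: S0 reads c2=-8 → after 2×micro: 2; S1 reads c1=0 → after 1×micro: 2; S2 reads c1=2 → after 1×micro: -18 ⇒ (c0=2, c1=2, c2=-18)
[Gauss-Seidel] macro 4: S0 reads c2=-18 → after 2×micro: 2; S1 reads c1=2 → after 1×micro: 0; S2 reads c1=0 → after 1×micro: -36 ⇒ (c0=2, c1=0, c2=-36)
[Gauss-Seidel] macro 5: S0 reads c2=-36 → after 2×micro: 1; S1 reads c1=0 → after 1×micro: 2; S2 reads c1=2 → after 1×micro: -74 ⇒ (c0=1, c1=2, c2=-74)
[Gauss-Seidel] macro 6: S0 reads c2=-74 → after 2×micro: 4; S1 reads c1=2 → after 1×micro: 0; S2 reads c1=0 → after 1×micro: -148 ⇒ (c0=4, c1=0, c2=-148)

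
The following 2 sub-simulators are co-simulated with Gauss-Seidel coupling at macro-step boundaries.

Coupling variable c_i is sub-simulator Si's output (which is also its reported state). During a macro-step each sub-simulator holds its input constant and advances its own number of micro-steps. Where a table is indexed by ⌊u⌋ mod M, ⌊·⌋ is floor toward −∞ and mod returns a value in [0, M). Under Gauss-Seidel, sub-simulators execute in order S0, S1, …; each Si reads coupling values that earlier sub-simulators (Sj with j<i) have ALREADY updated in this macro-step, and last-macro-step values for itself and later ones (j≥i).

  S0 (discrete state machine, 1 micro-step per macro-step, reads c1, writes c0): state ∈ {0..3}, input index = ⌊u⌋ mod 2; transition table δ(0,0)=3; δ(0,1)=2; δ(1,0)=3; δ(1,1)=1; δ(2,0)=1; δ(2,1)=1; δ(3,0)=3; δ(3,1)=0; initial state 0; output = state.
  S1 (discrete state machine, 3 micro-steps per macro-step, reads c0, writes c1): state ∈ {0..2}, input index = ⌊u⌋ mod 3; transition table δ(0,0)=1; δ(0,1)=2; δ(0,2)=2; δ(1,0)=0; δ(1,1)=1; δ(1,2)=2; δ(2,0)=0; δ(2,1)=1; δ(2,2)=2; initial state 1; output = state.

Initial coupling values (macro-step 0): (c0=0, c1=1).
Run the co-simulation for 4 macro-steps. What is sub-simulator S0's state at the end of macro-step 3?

macro 1: S0 reads c1=1 → after 1×micro: 2; S1 reads c0=2 → after 3×micro: 2 ⇒ (c0=2, c1=2)
macro 2: S0 reads c1=2 → after 1×micro: 1; S1 reads c0=1 → after 3×micro: 1 ⇒ (c0=1, c1=1)
macro 3: S0 reads c1=1 → after 1×micro: 1; S1 reads c0=1 → after 3×micro: 1 ⇒ (c0=1, c1=1)
macro 4: S0 reads c1=1 → after 1×micro: 1; S1 reads c0=1 → after 3×micro: 1 ⇒ (c0=1, c1=1)

S0 state at macro-step 3 = 1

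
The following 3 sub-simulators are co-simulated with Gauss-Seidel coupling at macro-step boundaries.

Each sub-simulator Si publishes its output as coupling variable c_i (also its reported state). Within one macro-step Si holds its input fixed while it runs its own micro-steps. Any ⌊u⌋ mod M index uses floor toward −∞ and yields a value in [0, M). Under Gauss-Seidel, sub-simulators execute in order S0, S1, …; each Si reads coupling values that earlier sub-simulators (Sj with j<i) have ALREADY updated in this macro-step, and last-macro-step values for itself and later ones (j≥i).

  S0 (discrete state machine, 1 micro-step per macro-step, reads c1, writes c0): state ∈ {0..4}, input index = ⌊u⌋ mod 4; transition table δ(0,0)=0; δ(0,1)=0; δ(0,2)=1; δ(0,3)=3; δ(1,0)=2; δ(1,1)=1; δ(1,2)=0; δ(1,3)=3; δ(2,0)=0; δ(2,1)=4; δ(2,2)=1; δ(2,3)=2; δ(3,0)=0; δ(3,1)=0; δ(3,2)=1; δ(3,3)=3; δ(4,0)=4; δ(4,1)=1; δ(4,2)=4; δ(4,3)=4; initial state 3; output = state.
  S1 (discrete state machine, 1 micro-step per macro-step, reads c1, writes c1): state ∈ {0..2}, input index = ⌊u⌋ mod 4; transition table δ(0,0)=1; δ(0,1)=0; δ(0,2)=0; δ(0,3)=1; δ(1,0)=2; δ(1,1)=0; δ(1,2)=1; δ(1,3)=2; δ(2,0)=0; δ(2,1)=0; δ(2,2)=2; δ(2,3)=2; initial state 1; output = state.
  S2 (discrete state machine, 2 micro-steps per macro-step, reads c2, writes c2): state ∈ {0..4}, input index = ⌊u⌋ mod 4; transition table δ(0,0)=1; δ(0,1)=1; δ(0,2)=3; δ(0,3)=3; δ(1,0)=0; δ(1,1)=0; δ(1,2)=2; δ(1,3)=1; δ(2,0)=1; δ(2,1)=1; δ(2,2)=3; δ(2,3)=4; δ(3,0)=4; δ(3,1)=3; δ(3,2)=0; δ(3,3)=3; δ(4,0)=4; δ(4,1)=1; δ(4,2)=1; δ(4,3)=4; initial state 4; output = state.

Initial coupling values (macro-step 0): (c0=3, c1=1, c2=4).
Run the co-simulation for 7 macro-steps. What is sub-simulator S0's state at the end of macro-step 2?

S0 state at macro-step 2 = 0

macro 1: S0 reads c1=1 → after 1×micro: 0; S1 reads c1=1 → after 1×micro: 0; S2 reads c2=4 → after 2×micro: 4 ⇒ (c0=0, c1=0, c2=4)
macro 2: S0 reads c1=0 → after 1×micro: 0; S1 reads c1=0 → after 1×micro: 1; S2 reads c2=4 → after 2×micro: 4 ⇒ (c0=0, c1=1, c2=4)
macro 3: S0 reads c1=1 → after 1×micro: 0; S1 reads c1=1 → after 1×micro: 0; S2 reads c2=4 → after 2×micro: 4 ⇒ (c0=0, c1=0, c2=4)
macro 4: S0 reads c1=0 → after 1×micro: 0; S1 reads c1=0 → after 1×micro: 1; S2 reads c2=4 → after 2×micro: 4 ⇒ (c0=0, c1=1, c2=4)
macro 5: S0 reads c1=1 → after 1×micro: 0; S1 reads c1=1 → after 1×micro: 0; S2 reads c2=4 → after 2×micro: 4 ⇒ (c0=0, c1=0, c2=4)
macro 6: S0 reads c1=0 → after 1×micro: 0; S1 reads c1=0 → after 1×micro: 1; S2 reads c2=4 → after 2×micro: 4 ⇒ (c0=0, c1=1, c2=4)
macro 7: S0 reads c1=1 → after 1×micro: 0; S1 reads c1=1 → after 1×micro: 0; S2 reads c2=4 → after 2×micro: 4 ⇒ (c0=0, c1=0, c2=4)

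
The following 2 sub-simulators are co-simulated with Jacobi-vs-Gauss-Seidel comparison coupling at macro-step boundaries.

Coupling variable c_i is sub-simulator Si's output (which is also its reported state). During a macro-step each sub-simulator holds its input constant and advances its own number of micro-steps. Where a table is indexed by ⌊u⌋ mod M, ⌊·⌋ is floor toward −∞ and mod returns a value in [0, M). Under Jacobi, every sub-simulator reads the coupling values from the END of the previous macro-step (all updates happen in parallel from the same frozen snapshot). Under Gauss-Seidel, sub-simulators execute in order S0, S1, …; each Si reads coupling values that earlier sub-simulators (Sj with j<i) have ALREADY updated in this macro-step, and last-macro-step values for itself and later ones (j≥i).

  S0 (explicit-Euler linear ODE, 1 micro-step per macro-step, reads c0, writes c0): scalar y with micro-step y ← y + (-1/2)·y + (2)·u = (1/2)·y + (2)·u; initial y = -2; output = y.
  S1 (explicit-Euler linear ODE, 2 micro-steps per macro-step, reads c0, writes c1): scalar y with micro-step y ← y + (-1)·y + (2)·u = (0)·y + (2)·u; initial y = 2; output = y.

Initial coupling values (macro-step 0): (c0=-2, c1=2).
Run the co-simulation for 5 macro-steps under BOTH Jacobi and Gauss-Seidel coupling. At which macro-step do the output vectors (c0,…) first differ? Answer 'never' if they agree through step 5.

first divergence at macro-step: 1

[Jacobi] macro 1: S0 reads c0=-2 → after 1×micro: -5; S1 reads c0=-2 → after 2×micro: -4 ⇒ (c0=-5, c1=-4)
[Jacobi] macro 2: S0 reads c0=-5 → after 1×micro: -25/2; S1 reads c0=-5 → after 2×micro: -10 ⇒ (c0=-25/2, c1=-10)
[Jacobi] macro 3: S0 reads c0=-25/2 → after 1×micro: -125/4; S1 reads c0=-25/2 → after 2×micro: -25 ⇒ (c0=-125/4, c1=-25)
[Jacobi] macro 4: S0 reads c0=-125/4 → after 1×micro: -625/8; S1 reads c0=-125/4 → after 2×micro: -125/2 ⇒ (c0=-625/8, c1=-125/2)
[Jacobi] macro 5: S0 reads c0=-625/8 → after 1×micro: -3125/16; S1 reads c0=-625/8 → after 2×micro: -625/4 ⇒ (c0=-3125/16, c1=-625/4)
[Gauss-Seidel] macro 1: S0 reads c0=-2 → after 1×micro: -5; S1 reads c0=-5 → after 2×micro: -10 ⇒ (c0=-5, c1=-10)
[Gauss-Seidel] macro 2: S0 reads c0=-5 → after 1×micro: -25/2; S1 reads c0=-25/2 → after 2×micro: -25 ⇒ (c0=-25/2, c1=-25)
[Gauss-Seidel] macro 3: S0 reads c0=-25/2 → after 1×micro: -125/4; S1 reads c0=-125/4 → after 2×micro: -125/2 ⇒ (c0=-125/4, c1=-125/2)
[Gauss-Seidel] macro 4: S0 reads c0=-125/4 → after 1×micro: -625/8; S1 reads c0=-625/8 → after 2×micro: -625/4 ⇒ (c0=-625/8, c1=-625/4)
[Gauss-Seidel] macro 5: S0 reads c0=-625/8 → after 1×micro: -3125/16; S1 reads c0=-3125/16 → after 2×micro: -3125/8 ⇒ (c0=-3125/16, c1=-3125/8)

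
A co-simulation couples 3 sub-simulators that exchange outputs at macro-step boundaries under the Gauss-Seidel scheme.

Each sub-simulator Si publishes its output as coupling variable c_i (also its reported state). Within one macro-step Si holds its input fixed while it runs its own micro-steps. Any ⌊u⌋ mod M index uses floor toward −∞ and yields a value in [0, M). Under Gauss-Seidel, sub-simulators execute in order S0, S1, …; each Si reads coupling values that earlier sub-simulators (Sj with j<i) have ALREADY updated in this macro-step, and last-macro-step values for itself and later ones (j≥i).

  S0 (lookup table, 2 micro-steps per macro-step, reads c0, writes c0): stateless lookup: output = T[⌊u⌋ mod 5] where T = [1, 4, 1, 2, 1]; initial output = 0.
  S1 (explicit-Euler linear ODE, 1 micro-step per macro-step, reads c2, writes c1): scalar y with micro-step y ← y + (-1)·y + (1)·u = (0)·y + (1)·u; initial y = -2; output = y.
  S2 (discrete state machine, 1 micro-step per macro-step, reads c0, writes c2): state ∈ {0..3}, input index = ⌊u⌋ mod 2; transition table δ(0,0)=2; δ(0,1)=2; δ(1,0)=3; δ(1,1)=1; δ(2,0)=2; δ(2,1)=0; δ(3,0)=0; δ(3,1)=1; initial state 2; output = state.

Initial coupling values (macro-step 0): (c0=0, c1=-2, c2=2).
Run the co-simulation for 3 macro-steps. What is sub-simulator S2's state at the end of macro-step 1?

S2 state at macro-step 1 = 0

macro 1: S0 reads c0=0 → after 2×micro: 1; S1 reads c2=2 → after 1×micro: 2; S2 reads c0=1 → after 1×micro: 0 ⇒ (c0=1, c1=2, c2=0)
macro 2: S0 reads c0=1 → after 2×micro: 4; S1 reads c2=0 → after 1×micro: 0; S2 reads c0=4 → after 1×micro: 2 ⇒ (c0=4, c1=0, c2=2)
macro 3: S0 reads c0=4 → after 2×micro: 1; S1 reads c2=2 → after 1×micro: 2; S2 reads c0=1 → after 1×micro: 0 ⇒ (c0=1, c1=2, c2=0)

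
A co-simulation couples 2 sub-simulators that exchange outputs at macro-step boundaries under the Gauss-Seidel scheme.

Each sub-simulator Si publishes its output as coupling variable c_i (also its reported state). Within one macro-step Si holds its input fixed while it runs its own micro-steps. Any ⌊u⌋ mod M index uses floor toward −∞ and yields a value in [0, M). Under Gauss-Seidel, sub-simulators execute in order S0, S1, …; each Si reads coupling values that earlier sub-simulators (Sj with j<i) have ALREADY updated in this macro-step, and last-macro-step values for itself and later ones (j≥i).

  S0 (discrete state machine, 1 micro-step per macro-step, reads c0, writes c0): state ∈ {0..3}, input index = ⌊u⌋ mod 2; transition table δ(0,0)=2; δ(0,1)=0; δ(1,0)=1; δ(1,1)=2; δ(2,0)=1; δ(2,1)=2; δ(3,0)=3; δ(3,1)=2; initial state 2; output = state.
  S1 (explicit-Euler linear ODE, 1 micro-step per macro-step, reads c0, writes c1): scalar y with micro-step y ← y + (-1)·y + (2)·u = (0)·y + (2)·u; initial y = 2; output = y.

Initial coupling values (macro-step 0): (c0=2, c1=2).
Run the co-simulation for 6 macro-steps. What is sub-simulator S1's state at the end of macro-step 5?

S1 state at macro-step 5 = 2

macro 1: S0 reads c0=2 → after 1×micro: 1; S1 reads c0=1 → after 1×micro: 2 ⇒ (c0=1, c1=2)
macro 2: S0 reads c0=1 → after 1×micro: 2; S1 reads c0=2 → after 1×micro: 4 ⇒ (c0=2, c1=4)
macro 3: S0 reads c0=2 → after 1×micro: 1; S1 reads c0=1 → after 1×micro: 2 ⇒ (c0=1, c1=2)
macro 4: S0 reads c0=1 → after 1×micro: 2; S1 reads c0=2 → after 1×micro: 4 ⇒ (c0=2, c1=4)
macro 5: S0 reads c0=2 → after 1×micro: 1; S1 reads c0=1 → after 1×micro: 2 ⇒ (c0=1, c1=2)
macro 6: S0 reads c0=1 → after 1×micro: 2; S1 reads c0=2 → after 1×micro: 4 ⇒ (c0=2, c1=4)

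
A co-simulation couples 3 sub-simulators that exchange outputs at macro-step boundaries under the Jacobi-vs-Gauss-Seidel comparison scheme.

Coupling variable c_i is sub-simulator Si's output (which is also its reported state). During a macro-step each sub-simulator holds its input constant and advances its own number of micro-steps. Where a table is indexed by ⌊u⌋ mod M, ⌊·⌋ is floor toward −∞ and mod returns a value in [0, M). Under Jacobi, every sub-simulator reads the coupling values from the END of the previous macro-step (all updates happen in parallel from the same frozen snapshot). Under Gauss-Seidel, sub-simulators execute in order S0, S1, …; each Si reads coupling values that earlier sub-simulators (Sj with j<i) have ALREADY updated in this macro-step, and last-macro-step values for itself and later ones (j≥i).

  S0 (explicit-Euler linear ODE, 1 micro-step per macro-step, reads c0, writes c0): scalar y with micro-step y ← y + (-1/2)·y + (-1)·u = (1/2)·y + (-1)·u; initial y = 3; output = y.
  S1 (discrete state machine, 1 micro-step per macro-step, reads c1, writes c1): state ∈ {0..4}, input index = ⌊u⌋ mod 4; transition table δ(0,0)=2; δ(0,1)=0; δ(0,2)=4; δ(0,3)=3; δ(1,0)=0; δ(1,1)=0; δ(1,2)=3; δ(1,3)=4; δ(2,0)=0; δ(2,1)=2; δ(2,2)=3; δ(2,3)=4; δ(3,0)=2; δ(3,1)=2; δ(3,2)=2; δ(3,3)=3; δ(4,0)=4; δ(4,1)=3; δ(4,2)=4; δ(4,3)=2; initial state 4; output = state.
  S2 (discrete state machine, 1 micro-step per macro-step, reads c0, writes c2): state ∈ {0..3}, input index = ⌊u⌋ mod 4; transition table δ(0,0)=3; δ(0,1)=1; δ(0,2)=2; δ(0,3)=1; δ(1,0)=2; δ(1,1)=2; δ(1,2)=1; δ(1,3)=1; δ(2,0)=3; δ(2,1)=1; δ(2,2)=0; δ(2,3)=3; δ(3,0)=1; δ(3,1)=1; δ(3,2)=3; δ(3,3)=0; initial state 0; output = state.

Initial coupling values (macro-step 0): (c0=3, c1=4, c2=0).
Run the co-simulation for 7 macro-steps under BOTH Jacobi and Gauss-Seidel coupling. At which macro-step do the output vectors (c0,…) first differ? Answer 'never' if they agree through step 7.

[Jacobi] macro 1: S0 reads c0=3 → after 1×micro: -3/2; S1 reads c1=4 → after 1×micro: 4; S2 reads c0=3 → after 1×micro: 1 ⇒ (c0=-3/2, c1=4, c2=1)
[Jacobi] macro 2: S0 reads c0=-3/2 → after 1×micro: 3/4; S1 reads c1=4 → after 1×micro: 4; S2 reads c0=-3/2 → after 1×micro: 1 ⇒ (c0=3/4, c1=4, c2=1)
[Jacobi] macro 3: S0 reads c0=3/4 → after 1×micro: -3/8; S1 reads c1=4 → after 1×micro: 4; S2 reads c0=3/4 → after 1×micro: 2 ⇒ (c0=-3/8, c1=4, c2=2)
[Jacobi] macro 4: S0 reads c0=-3/8 → after 1×micro: 3/16; S1 reads c1=4 → after 1×micro: 4; S2 reads c0=-3/8 → after 1×micro: 3 ⇒ (c0=3/16, c1=4, c2=3)
[Jacobi] macro 5: S0 reads c0=3/16 → after 1×micro: -3/32; S1 reads c1=4 → after 1×micro: 4; S2 reads c0=3/16 → after 1×micro: 1 ⇒ (c0=-3/32, c1=4, c2=1)
[Jacobi] macro 6: S0 reads c0=-3/32 → after 1×micro: 3/64; S1 reads c1=4 → after 1×micro: 4; S2 reads c0=-3/32 → after 1×micro: 1 ⇒ (c0=3/64, c1=4, c2=1)
[Jacobi] macro 7: S0 reads c0=3/64 → after 1×micro: -3/128; S1 reads c1=4 → after 1×micro: 4; S2 reads c0=3/64 → after 1×micro: 2 ⇒ (c0=-3/128, c1=4, c2=2)
[Gauss-Seidel] macro 1: S0 reads c0=3 → after 1×micro: -3/2; S1 reads c1=4 → after 1×micro: 4; S2 reads c0=-3/2 → after 1×micro: 2 ⇒ (c0=-3/2, c1=4, c2=2)
[Gauss-Seidel] macro 2: S0 reads c0=-3/2 → after 1×micro: 3/4; S1 reads c1=4 → after 1×micro: 4; S2 reads c0=3/4 → after 1×micro: 3 ⇒ (c0=3/4, c1=4, c2=3)
[Gauss-Seidel] macro 3: S0 reads c0=3/4 → after 1×micro: -3/8; S1 reads c1=4 → after 1×micro: 4; S2 reads c0=-3/8 → after 1×micro: 0 ⇒ (c0=-3/8, c1=4, c2=0)
[Gauss-Seidel] macro 4: S0 reads c0=-3/8 → after 1×micro: 3/16; S1 reads c1=4 → after 1×micro: 4; S2 reads c0=3/16 → after 1×micro: 3 ⇒ (c0=3/16, c1=4, c2=3)
[Gauss-Seidel] macro 5: S0 reads c0=3/16 → after 1×micro: -3/32; S1 reads c1=4 → after 1×micro: 4; S2 reads c0=-3/32 → after 1×micro: 0 ⇒ (c0=-3/32, c1=4, c2=0)
[Gauss-Seidel] macro 6: S0 reads c0=-3/32 → after 1×micro: 3/64; S1 reads c1=4 → after 1×micro: 4; S2 reads c0=3/64 → after 1×micro: 3 ⇒ (c0=3/64, c1=4, c2=3)
[Gauss-Seidel] macro 7: S0 reads c0=3/64 → after 1×micro: -3/128; S1 reads c1=4 → after 1×micro: 4; S2 reads c0=-3/128 → after 1×micro: 0 ⇒ (c0=-3/128, c1=4, c2=0)

first divergence at macro-step: 1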